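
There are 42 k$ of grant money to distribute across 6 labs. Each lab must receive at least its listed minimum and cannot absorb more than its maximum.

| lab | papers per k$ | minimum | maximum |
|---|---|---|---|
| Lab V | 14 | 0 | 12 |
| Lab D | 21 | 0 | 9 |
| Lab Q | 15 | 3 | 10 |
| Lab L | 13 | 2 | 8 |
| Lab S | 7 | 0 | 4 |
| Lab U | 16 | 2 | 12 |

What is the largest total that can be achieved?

Meeting every minimum uses 0+0+3+2+0+2 = 7 k$, leaving 35.
Order the labs by papers per k$: Lab D 21 > Lab U 16 > Lab Q 15 > Lab V 14 > Lab L 13 > Lab S 7.
Lab D takes 9 more to reach its cap of 9 — 26 left.
Give Lab U 10 more to hit its cap of 12 — 16 left.
Lab Q: +7 to 10 (cap) — 9 left.
Lab V has room for 12 more but only 9 remain, so it gets 9.
Total = 14×9 + 21×9 + 15×10 + 13×2 + 16×12 = 683.

683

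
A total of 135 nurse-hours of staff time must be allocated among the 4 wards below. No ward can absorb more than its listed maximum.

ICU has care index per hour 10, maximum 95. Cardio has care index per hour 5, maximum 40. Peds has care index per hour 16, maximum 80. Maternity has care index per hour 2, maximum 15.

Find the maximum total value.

1830

Order the wards by care index per hour: Peds 16 > ICU 10 > Cardio 5 > Maternity 2.
Peds takes 80 to reach its cap of 80 ; 55 left.
ICU has room for 95 but only 55 remain, so it gets 55.
Total = 10×55 + 16×80 = 1830.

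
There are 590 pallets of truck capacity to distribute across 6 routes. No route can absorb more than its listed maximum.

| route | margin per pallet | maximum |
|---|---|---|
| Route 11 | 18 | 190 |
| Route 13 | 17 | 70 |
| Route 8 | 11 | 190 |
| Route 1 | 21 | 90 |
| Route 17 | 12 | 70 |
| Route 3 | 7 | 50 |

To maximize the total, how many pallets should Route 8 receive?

Order the routes by margin per pallet: Route 1 21 > Route 11 18 > Route 13 17 > Route 17 12 > Route 8 11 > Route 3 7.
Route 1: +90 to 90 (cap) ; 500 left.
Route 11 takes 190 to reach its cap of 190 ; 310 left.
Route 13: +70 to 70 (cap) ; 240 left.
Route 17 takes 70 to reach its cap of 70 ; 170 left.
Route 8: +170 (room for 190) → 170. Pool exhausted.

170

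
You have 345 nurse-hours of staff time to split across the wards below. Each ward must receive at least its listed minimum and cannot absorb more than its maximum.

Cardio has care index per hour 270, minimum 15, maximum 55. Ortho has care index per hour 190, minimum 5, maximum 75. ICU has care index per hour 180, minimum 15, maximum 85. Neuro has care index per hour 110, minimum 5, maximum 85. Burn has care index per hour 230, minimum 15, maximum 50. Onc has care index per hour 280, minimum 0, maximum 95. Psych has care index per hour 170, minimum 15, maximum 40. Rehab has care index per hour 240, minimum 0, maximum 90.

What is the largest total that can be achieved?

Meeting every minimum uses 15+5+15+5+15+0+15+0 = 70 nurse-hours, leaving 275.
Order the wards by care index per hour: Onc 280 > Cardio 270 > Rehab 240 > Burn 230 > Ortho 190 > ICU 180 > Psych 170 > Neuro 110.
Onc: +95 to 95 (cap) ; 180 left.
Give Cardio 40 more to hit its cap of 55 ; 140 left.
Rehab: +90 to 90 (cap) ; 50 left.
Give Burn 35 more to hit its cap of 50 ; 15 left.
Ortho has room for 70 more but only 15 remain, so it gets 20.
Total = 270×55 + 190×20 + 180×15 + 110×5 + 230×50 + 280×95 + 170×15 + 240×90 = 84150.

84150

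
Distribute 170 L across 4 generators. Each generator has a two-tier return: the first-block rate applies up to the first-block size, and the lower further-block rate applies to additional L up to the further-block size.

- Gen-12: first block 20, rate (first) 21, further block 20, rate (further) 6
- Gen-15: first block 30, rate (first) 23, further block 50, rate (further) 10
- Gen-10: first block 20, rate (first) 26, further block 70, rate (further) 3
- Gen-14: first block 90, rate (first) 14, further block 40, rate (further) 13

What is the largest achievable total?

Rank every tier by rate: Gen-10/T1 26 > Gen-15/T1 23 > Gen-12/T1 21 > Gen-14/T1 14 > Gen-14/T2 13 > Gen-15/T2 10 > Gen-12/T2 6 > Gen-10/T2 3.
Fill Gen-10 T1 block (20 at 26) ; 150 left.
Gen-15/T1 (23): +30 ; 120 left.
Gen-12 T1 at 21: fill all 20 ; 100 left.
Gen-14/T1 (14): +90 ; 10 left.
10 remain; put them into Gen-14 T2 at 13.
Total = 26×20 + 23×30 + 21×20 + 14×90 + 13×10 = 3020.

3020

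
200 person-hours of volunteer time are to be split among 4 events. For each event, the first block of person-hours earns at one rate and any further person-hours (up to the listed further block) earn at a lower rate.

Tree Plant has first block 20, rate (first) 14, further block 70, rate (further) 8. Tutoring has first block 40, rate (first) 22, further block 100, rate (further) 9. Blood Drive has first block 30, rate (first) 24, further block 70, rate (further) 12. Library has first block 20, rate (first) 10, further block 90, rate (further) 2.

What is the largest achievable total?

3100

Order all 8 blocks by rate: Blood Drive/tier1 24 > Tutoring/tier1 22 > Tree Plant/tier1 14 > Blood Drive/tier2 12 > Library/tier1 10 > Tutoring/tier2 9 > Tree Plant/tier2 8 > Library/tier2 2.
Fill Blood Drive tier1 block (30 at 24) ; 170 left.
Tutoring tier1 at 22: fill all 40 ; 130 left.
Tree Plant/tier1 (14): +20 ; 110 left.
Fill Blood Drive tier2 block (70 at 12) ; 40 left.
Library tier1 at 10: fill all 20 ; 20 left.
20 remain; put them into Tutoring tier2 at 9.
Total = 24×30 + 22×40 + 14×20 + 12×70 + 10×20 + 9×20 = 3100.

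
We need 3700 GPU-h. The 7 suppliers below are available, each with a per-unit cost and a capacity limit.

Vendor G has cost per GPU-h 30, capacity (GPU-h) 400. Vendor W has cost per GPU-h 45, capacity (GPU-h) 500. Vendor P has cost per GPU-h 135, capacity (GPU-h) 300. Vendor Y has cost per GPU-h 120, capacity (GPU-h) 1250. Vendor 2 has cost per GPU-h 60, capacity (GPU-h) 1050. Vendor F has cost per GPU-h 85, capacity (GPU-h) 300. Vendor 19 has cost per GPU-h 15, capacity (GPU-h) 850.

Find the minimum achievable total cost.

207750

Use suppliers in increasing cost order.
Take 850 from Vendor 19 at 15 → need 2850 more.
Vendor G at 30: take all 400 GPU-h → 2450 still needed.
Vendor W at 45: take all 500 GPU-h → 1950 still needed.
Vendor 2 (60): use full 1050 → 900 GPU-h to go.
Take 300 from Vendor F at 85 → need 600 more.
Vendor Y (120): take the remaining 600 → done.
Vendor P: unused.
Cost = 850×15 + 400×30 + 500×45 + 1050×60 + 300×85 + 600×120 = 207750.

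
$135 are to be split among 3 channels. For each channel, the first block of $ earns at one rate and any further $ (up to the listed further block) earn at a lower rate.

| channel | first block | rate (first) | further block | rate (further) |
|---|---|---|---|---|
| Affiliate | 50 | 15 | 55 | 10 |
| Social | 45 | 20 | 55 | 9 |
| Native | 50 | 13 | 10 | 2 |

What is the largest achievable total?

2170

Order all 6 blocks by rate: Social/tier1 20 > Affiliate/tier1 15 > Native/tier1 13 > Affiliate/tier2 10 > Social/tier2 9 > Native/tier2 2.
Social/tier1 (20): +45 — 90 left.
Affiliate/tier1 (15): +50 — 40 left.
40 remain; put them into Native tier1 at 13.
Total = 20×45 + 15×50 + 13×40 = 2170.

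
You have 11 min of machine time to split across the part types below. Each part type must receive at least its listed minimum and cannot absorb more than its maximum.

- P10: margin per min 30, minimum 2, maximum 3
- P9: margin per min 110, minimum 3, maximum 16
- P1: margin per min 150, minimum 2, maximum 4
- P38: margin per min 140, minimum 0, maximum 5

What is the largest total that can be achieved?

1270

Meeting every minimum uses 2+3+2+0 = 7 min, leaving 4.
Rank by margin per min: P1 150 > P38 140 > P9 110 > P10 30.
P1: +2 to 4 (cap) → 2 left.
Only 2 left; P38 takes them to reach 2.
Total = 30×2 + 110×3 + 150×4 + 140×2 = 1270.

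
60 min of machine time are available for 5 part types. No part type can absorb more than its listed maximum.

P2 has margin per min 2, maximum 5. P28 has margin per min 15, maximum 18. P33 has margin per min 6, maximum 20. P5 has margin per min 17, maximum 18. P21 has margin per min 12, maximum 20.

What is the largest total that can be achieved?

840

Highest margin per min first: P5 17 > P28 15 > P21 12 > P33 6 > P2 2.
P5: +18 to 18 (cap) → 42 left.
P28 takes 18 to reach its cap of 18 → 24 left.
P21 takes 20 to reach its cap of 20 → 4 left.
P33: +4 (room for 20) → 4. Pool exhausted.
Total = 15×18 + 6×4 + 17×18 + 12×20 = 840.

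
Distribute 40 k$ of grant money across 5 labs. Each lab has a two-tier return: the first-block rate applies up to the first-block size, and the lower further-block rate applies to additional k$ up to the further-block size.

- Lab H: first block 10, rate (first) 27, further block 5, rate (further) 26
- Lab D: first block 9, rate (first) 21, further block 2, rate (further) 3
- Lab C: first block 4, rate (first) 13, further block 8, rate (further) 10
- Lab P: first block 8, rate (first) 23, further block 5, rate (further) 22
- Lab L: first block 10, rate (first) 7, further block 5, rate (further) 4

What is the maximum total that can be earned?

922

Order all 10 blocks by rate: Lab H/tier1 27 > Lab H/tier2 26 > Lab P/tier1 23 > Lab P/tier2 22 > Lab D/tier1 21 > Lab C/tier1 13 > Lab C/tier2 10 > Lab L/tier1 7 > Lab L/tier2 4 > Lab D/tier2 3.
Fill Lab H tier1 block (10 at 27) → 30 left.
Lab H tier2 at 26: fill all 5 → 25 left.
Fill Lab P tier1 block (8 at 23) → 17 left.
Lab P tier2 at 22: fill all 5 → 12 left.
Lab D tier1 at 21: fill all 9 → 3 left.
3 remain; put them into Lab C tier1 at 13.
Total = 27×10 + 26×5 + 23×8 + 22×5 + 21×9 + 13×3 = 922.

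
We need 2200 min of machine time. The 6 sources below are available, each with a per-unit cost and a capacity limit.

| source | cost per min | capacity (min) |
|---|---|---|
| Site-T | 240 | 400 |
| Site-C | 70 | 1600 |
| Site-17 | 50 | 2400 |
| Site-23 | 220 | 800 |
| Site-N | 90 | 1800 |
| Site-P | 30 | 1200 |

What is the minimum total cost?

86000

Use sources in increasing cost order.
Take 1200 from Site-P at 30 — need 1000 more.
Site-17 (50): take the remaining 1000 — done.
Site-C, Site-N, Site-23, Site-T: unused.
Cost = 1200×30 + 1000×50 = 86000.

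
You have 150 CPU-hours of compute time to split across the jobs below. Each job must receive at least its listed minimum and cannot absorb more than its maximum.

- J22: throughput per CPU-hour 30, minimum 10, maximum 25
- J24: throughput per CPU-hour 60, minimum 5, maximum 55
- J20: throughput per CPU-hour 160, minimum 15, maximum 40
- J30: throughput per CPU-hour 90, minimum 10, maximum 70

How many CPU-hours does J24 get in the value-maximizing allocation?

Meeting every minimum uses 10+5+15+10 = 40 CPU-hours, leaving 110.
Highest throughput per CPU-hour first: J20 160 > J30 90 > J24 60 > J22 30.
Give J20 25 more to hit its cap of 40 — 85 left.
J30 takes 60 more to reach its cap of 70 — 25 left.
Only 25 left; J24 takes them to reach 30.

30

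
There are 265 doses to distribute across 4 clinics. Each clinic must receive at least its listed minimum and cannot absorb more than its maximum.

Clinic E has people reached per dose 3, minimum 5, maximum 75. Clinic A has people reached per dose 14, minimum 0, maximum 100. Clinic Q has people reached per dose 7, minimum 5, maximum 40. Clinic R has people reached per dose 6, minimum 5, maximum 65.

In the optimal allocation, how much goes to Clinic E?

Meeting every minimum uses 5+0+5+5 = 15 doses, leaving 250.
Rank by people reached per dose: Clinic A 14 > Clinic Q 7 > Clinic R 6 > Clinic E 3.
Clinic A: +100 to 100 (cap) → 150 left.
Clinic Q: +35 to 40 (cap) → 115 left.
Clinic R takes 60 more to reach its cap of 65 → 55 left.
Clinic E: +55 (room for 70) → 60. Pool exhausted.

60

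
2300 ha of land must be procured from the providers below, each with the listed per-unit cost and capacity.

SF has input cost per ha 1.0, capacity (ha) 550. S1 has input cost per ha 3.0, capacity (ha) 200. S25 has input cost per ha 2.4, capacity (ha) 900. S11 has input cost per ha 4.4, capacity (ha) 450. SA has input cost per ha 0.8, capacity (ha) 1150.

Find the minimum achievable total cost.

Use providers in increasing cost order.
SA (0.8): use full 1150 → 1150 ha to go.
Take 550 from SF at 1.0 → need 600 more.
Take 600 from S25 at 2.4 to finish.
S1, S11: unused.
Cost = 1150×0.8 + 550×1.0 + 600×2.4 = 2910.

2910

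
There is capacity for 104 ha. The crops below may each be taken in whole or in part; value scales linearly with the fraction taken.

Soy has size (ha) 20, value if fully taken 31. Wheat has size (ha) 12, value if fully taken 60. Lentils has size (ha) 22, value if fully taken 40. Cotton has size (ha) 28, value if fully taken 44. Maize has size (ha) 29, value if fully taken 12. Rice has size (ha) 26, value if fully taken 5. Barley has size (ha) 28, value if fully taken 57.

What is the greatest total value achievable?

Rank by value-to-size ratio: Wheat 60/12≈5, Barley 57/28≈2.04, Lentils 40/22≈1.82, Cotton 44/28≈1.57, Soy 31/20≈1.55, Maize 12/29≈0.414, Rice 5/26≈0.192.
Wheat: take in full, 12 ha for value 60 ; 92 left.
Take all of Barley (28 ha, value 57) ; 64 ha left.
Lentils: take in full, 22 ha for value 40 ; 42 left.
Take all of Cotton (28 ha, value 44) ; 14 ha left.
14 ha left: a 14/20 share of Soy gives 31×14/20 = 21.7.
Total value = 222.7.

222.7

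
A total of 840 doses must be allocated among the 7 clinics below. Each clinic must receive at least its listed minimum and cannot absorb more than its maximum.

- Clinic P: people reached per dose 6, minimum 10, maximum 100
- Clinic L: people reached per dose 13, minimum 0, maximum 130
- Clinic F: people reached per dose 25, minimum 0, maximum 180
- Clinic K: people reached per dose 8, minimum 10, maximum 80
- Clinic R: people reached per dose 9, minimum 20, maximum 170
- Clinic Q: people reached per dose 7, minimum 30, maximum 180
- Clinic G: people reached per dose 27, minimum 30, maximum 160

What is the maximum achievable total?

Meeting every minimum uses 10+0+0+10+20+30+30 = 100 doses, leaving 740.
Rank by people reached per dose: Clinic G 27 > Clinic F 25 > Clinic L 13 > Clinic R 9 > Clinic K 8 > Clinic Q 7 > Clinic P 6.
Give Clinic G 130 more to hit its cap of 160 — 610 left.
Clinic F takes 180 more to reach its cap of 180 — 430 left.
Clinic L: +130 to 130 (cap) — 300 left.
Give Clinic R 150 more to hit its cap of 170 — 150 left.
Give Clinic K 70 more to hit its cap of 80 — 80 left.
Clinic Q has room for 150 more but only 80 remain, so it gets 110.
Total = 6×10 + 13×130 + 25×180 + 8×80 + 9×170 + 7×110 + 27×160 = 13510.

13510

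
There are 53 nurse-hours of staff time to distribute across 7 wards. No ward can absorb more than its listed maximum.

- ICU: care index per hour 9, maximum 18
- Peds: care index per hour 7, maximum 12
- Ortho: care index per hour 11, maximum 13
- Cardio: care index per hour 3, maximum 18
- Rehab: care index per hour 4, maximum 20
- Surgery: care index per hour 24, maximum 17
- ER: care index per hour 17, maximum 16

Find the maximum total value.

Order the wards by care index per hour: Surgery 24 > ER 17 > Ortho 11 > ICU 9 > Peds 7 > Rehab 4 > Cardio 3.
Surgery takes 17 to reach its cap of 17 → 36 left.
ER takes 16 to reach its cap of 16 → 20 left.
Ortho takes 13 to reach its cap of 13 → 7 left.
ICU has room for 18 but only 7 remain, so it gets 7.
Total = 9×7 + 11×13 + 24×17 + 17×16 = 886.

886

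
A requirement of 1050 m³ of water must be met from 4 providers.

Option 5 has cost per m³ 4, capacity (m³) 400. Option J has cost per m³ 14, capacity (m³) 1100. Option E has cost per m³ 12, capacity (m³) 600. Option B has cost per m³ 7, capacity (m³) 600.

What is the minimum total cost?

6400

Use providers in increasing cost order.
Option 5 at 4: take all 400 m³ — 650 still needed.
Option B (7): use full 600 — 50 m³ to go.
Option E (12): take the remaining 50 — done.
Option J: unused.
Cost = 400×4 + 600×7 + 50×12 = 6400.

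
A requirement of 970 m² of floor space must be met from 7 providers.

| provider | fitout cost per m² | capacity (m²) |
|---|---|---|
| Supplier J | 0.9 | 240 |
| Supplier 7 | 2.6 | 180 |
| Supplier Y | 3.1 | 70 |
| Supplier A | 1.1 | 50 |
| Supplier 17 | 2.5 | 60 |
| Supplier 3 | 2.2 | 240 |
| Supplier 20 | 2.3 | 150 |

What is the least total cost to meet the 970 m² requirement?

1917

Fill from the cheapest provider first.
Supplier J (0.9): use full 240 — 730 m² to go.
Take 50 from Supplier A at 1.1 — need 680 more.
Supplier 3 (2.2): use full 240 — 440 m² to go.
Take 150 from Supplier 20 at 2.3 — need 290 more.
Take 60 from Supplier 17 at 2.5 — need 230 more.
Supplier 7 at 2.6: take all 180 m² — 50 still needed.
Supplier Y (3.1): take the remaining 50 — done.
Cost = 240×0.9 + 50×1.1 + 240×2.2 + 150×2.3 + 60×2.5 + 180×2.6 + 50×3.1 = 1917.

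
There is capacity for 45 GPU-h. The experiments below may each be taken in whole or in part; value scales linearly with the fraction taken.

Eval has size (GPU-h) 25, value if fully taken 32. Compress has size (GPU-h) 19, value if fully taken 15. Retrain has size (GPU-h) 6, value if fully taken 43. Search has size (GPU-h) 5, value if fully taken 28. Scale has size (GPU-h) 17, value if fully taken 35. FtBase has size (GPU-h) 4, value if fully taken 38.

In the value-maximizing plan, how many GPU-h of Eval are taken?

13

Best value per unit of size first: FtBase 38/4≈9.5, Retrain 43/6≈7.17, Search 28/5≈5.6, Scale 35/17≈2.06, Eval 32/25≈1.28, Compress 15/19≈0.789.
All 4 GPU-h of FtBase fit (value 38) — 41 remain.
Retrain: take in full, 6 GPU-h for value 43 — 35 left.
Take all of Search (5 GPU-h, value 28) — 30 GPU-h left.
All 17 GPU-h of Scale fit (value 35) — 13 remain.
Only 13 GPU-h remain; take 13/25 of Eval for value 32×13/25 = 16.64.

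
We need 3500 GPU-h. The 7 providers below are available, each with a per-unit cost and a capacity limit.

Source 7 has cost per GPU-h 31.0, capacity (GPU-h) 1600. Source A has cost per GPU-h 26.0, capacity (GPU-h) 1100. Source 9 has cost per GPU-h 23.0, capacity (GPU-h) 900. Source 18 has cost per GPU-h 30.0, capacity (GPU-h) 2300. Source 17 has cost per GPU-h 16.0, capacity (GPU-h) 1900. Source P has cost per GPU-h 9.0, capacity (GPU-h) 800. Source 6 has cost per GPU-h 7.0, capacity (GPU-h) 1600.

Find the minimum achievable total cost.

Use providers in increasing cost order.
Source 6 at 7.0: take all 1600 GPU-h — 1900 still needed.
Source P (9.0): use full 800 — 1100 GPU-h to go.
Source 17 (16.0): take the remaining 1100 — done.
Source 9, Source A, Source 18, Source 7: unused.
Cost = 1600×7.0 + 800×9.0 + 1100×16.0 = 36000.

36000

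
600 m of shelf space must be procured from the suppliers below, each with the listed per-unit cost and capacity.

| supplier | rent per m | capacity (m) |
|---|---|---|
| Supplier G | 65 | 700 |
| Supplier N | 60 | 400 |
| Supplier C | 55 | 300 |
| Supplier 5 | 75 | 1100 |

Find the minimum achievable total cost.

Use suppliers in increasing cost order.
Supplier C (55): use full 300 ; 300 m to go.
Take 300 from Supplier N at 60 to finish.
Supplier G, Supplier 5: unused.
Cost = 300×55 + 300×60 = 34500.

34500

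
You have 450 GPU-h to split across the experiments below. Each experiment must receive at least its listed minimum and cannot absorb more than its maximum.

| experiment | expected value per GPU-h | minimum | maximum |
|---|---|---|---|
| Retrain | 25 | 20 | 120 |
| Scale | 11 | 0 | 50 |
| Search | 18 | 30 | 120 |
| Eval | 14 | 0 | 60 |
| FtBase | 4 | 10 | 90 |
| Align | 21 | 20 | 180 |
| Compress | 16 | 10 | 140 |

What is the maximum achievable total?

9300

Meeting every minimum uses 20+0+30+0+10+20+10 = 90 GPU-h, leaving 360.
Order the experiments by expected value per GPU-h: Retrain 25 > Align 21 > Search 18 > Compress 16 > Eval 14 > Scale 11 > FtBase 4.
Retrain: +100 to 120 (cap) — 260 left.
Align: +160 to 180 (cap) — 100 left.
Search: +90 to 120 (cap) — 10 left.
Compress: +10 (room for 130) → 20. Pool exhausted.
Total = 25×120 + 18×120 + 4×10 + 21×180 + 16×20 = 9300.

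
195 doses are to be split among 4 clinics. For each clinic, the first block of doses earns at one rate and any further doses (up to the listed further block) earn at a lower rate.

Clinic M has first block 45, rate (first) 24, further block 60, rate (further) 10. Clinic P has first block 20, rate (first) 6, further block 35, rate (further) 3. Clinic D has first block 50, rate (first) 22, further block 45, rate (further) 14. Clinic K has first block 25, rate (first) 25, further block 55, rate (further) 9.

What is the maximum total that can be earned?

Order all 8 blocks by rate: Clinic K/first 25 > Clinic M/first 24 > Clinic D/first 22 > Clinic D/second 14 > Clinic M/second 10 > Clinic K/second 9 > Clinic P/first 6 > Clinic P/second 3.
Clinic K first at 25: fill all 25 ; 170 left.
Fill Clinic M first block (45 at 24) ; 125 left.
Fill Clinic D first block (50 at 22) ; 75 left.
Clinic D/second (14): +45 ; 30 left.
30 remain; put them into Clinic M second at 10.
Total = 25×25 + 24×45 + 22×50 + 14×45 + 10×30 = 3735.

3735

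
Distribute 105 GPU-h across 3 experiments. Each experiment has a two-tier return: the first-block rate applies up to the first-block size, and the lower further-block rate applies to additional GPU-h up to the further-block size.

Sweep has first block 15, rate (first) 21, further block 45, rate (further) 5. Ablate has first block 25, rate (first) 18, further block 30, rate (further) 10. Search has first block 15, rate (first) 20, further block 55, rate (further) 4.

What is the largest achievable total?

Treat each block as its own option and order by rate: Sweep/first 21 > Search/first 20 > Ablate/first 18 > Ablate/second 10 > Sweep/second 5 > Search/second 4.
Sweep first at 21: fill all 15 — 90 left.
Search first at 20: fill all 15 — 75 left.
Ablate first at 18: fill all 25 — 50 left.
Ablate second at 10: fill all 30 — 20 left.
Sweep second at 5: only 20 left, fill 20.
Total = 21×15 + 20×15 + 18×25 + 10×30 + 5×20 = 1465.

1465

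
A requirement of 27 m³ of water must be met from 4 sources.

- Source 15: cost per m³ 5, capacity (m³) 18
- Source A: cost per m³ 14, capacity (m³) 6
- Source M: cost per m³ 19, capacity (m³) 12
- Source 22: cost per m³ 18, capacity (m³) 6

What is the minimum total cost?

Cheapest first:
Take 18 from Source 15 at 5 — need 9 more.
Take 6 from Source A at 14 — need 3 more.
Source 22 (18): take the remaining 3 — done.
Source M: unused.
Cost = 18×5 + 6×14 + 3×18 = 228.

228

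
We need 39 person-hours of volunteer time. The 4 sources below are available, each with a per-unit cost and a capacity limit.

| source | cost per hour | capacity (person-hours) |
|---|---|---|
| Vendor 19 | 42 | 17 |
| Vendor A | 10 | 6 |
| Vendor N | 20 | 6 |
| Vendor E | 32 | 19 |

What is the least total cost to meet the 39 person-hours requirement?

Cheapest first:
Vendor A at 10: take all 6 person-hours — 33 still needed.
Vendor N (20): use full 6 — 27 person-hours to go.
Take 19 from Vendor E at 32 — need 8 more.
Vendor 19 at 42: take 8 of its 17 — requirement met.
Cost = 6×10 + 6×20 + 19×32 + 8×42 = 1124.

1124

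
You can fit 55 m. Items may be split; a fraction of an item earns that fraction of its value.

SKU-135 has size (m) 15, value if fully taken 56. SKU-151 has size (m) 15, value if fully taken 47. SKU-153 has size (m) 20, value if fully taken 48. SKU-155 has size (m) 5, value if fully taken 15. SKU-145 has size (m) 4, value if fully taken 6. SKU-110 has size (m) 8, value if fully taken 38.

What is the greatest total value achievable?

184.8

Sort by value density: SKU-110 38/8≈4.75, SKU-135 56/15≈3.73, SKU-151 47/15≈3.13, SKU-155 15/5≈3, SKU-153 48/20≈2.4, SKU-145 6/4≈1.5.
SKU-110: take in full, 8 m for value 38 ; 47 left.
SKU-135: take in full, 15 m for value 56 ; 32 left.
SKU-151: take in full, 15 m for value 47 ; 17 left.
All 5 m of SKU-155 fit (value 15) ; 12 remain.
Fill the last 12 m with part of SKU-153: 12/20 of it earns 28.8.
Total value = 184.8.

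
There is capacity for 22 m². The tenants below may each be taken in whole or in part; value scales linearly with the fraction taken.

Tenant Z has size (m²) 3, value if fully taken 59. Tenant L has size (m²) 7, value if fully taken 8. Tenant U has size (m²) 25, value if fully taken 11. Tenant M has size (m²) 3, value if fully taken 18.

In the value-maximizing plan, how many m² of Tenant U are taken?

Rank by value-to-size ratio: Tenant Z 59/3≈19.7, Tenant M 18/3≈6, Tenant L 8/7≈1.14, Tenant U 11/25≈0.44.
Tenant Z: take in full, 3 m² for value 59 — 19 left.
All 3 m² of Tenant M fit (value 18) — 16 remain.
All 7 m² of Tenant L fit (value 8) — 9 remain.
Only 9 m² remain; take 9/25 of Tenant U for value 11×9/25 = 3.96.

9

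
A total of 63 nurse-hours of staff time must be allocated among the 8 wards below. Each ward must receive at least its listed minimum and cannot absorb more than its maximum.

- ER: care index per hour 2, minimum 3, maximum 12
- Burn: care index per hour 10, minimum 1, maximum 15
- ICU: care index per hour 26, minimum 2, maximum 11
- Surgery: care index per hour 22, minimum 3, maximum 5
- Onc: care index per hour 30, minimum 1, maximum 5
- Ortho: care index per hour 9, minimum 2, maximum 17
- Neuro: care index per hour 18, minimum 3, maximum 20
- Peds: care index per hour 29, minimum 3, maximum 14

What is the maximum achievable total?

1366

Meeting every minimum uses 3+1+2+3+1+2+3+3 = 18 nurse-hours, leaving 45.
Rank by care index per hour: Onc 30 > Peds 29 > ICU 26 > Surgery 22 > Neuro 18 > Burn 10 > Ortho 9 > ER 2.
Onc: +4 to 5 (cap) ; 41 left.
Peds: +11 to 14 (cap) ; 30 left.
Give ICU 9 more to hit its cap of 11 ; 21 left.
Give Surgery 2 more to hit its cap of 5 ; 19 left.
Neuro: +17 to 20 (cap) ; 2 left.
Burn has room for 14 more but only 2 remain, so it gets 3.
Total = 2×3 + 10×3 + 26×11 + 22×5 + 30×5 + 9×2 + 18×20 + 29×14 = 1366.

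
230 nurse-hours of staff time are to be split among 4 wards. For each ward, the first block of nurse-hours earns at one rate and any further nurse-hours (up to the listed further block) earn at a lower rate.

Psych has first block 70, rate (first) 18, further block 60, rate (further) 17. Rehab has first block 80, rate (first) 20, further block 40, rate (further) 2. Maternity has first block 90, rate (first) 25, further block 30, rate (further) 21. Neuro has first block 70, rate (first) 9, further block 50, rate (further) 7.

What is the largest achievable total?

5020

Rank every tier by rate: Maternity/tier1 25 > Maternity/tier2 21 > Rehab/tier1 20 > Psych/tier1 18 > Psych/tier2 17 > Neuro/tier1 9 > Neuro/tier2 7 > Rehab/tier2 2.
Maternity tier1 at 25: fill all 90 ; 140 left.
Fill Maternity tier2 block (30 at 21) ; 110 left.
Rehab tier1 at 20: fill all 80 ; 30 left.
Psych tier1 at 18: only 30 left, fill 30.
Total = 25×90 + 21×30 + 20×80 + 18×30 = 5020.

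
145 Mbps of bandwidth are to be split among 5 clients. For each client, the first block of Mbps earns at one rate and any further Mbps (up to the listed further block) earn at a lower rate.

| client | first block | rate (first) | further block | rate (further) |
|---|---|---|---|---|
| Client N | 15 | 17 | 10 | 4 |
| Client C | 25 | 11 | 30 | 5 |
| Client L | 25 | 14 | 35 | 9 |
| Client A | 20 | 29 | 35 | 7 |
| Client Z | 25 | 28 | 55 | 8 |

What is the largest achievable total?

2475

Order all 10 blocks by rate: Client A/first 29 > Client Z/first 28 > Client N/first 17 > Client L/first 14 > Client C/first 11 > Client L/second 9 > Client Z/second 8 > Client A/second 7 > Client C/second 5 > Client N/second 4.
Client A/first (29): +20 ; 125 left.
Fill Client Z first block (25 at 28) ; 100 left.
Client N/first (17): +15 ; 85 left.
Client L first at 14: fill all 25 ; 60 left.
Client C first at 11: fill all 25 ; 35 left.
Fill Client L second block (35 at 9) ; 0 left.
Total = 29×20 + 28×25 + 17×15 + 14×25 + 11×25 + 9×35 = 2475.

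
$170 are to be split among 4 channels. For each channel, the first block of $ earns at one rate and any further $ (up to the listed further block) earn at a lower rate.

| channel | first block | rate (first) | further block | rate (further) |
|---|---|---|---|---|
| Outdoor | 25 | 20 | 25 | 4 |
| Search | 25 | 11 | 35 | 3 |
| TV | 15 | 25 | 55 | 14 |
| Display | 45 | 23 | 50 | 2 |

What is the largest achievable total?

2975

Rank every tier by rate: TV/first 25 > Display/first 23 > Outdoor/first 20 > TV/second 14 > Search/first 11 > Outdoor/second 4 > Search/second 3 > Display/second 2.
TV first at 25: fill all 15 ; 155 left.
Fill Display first block (45 at 23) ; 110 left.
Fill Outdoor first block (25 at 20) ; 85 left.
TV second at 14: fill all 55 ; 30 left.
Search first at 11: fill all 25 ; 5 left.
Outdoor/second: +5 of 25 at 4; pool empty.
Total = 25×15 + 23×45 + 20×25 + 14×55 + 11×25 + 4×5 = 2975.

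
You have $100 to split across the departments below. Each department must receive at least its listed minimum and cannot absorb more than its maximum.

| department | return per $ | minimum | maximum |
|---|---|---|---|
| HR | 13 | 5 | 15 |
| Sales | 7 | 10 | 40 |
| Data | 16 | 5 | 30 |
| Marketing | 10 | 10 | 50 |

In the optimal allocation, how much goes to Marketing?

Meeting every minimum uses 5+10+5+10 = 30 $, leaving 70.
Highest return per $ first: Data 16 > HR 13 > Marketing 10 > Sales 7.
Data takes 25 more to reach its cap of 30 — 45 left.
HR: +10 to 15 (cap) — 35 left.
Marketing has room for 40 more but only 35 remain, so it gets 45.

45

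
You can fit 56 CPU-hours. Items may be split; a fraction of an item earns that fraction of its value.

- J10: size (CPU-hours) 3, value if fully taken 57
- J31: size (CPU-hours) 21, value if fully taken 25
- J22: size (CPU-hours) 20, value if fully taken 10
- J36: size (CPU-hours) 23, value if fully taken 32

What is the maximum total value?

118.5

Rank by value-to-size ratio: J10 57/3≈19, J36 32/23≈1.39, J31 25/21≈1.19, J22 10/20≈0.5.
Take all of J10 (3 CPU-hours, value 57) ; 53 CPU-hours left.
Take all of J36 (23 CPU-hours, value 32) ; 30 CPU-hours left.
J31: take in full, 21 CPU-hours for value 25 ; 9 left.
9 CPU-hours left: a 9/20 share of J22 gives 10×9/20 = 4.5.
Total value = 118.5.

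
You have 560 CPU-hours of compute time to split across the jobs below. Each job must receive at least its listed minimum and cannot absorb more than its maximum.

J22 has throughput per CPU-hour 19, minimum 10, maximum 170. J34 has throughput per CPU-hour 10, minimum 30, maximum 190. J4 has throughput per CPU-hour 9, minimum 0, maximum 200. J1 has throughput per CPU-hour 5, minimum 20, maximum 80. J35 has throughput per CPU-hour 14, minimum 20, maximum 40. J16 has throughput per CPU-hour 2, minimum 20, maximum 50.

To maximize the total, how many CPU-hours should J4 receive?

120

Meeting every minimum uses 10+30+0+20+20+20 = 100 CPU-hours, leaving 460.
Highest throughput per CPU-hour first: J22 19 > J35 14 > J34 10 > J4 9 > J1 5 > J16 2.
J22 takes 160 more to reach its cap of 170 — 300 left.
J35 takes 20 more to reach its cap of 40 — 280 left.
J34 takes 160 more to reach its cap of 190 — 120 left.
J4 has room for 200 more but only 120 remain, so it gets 120.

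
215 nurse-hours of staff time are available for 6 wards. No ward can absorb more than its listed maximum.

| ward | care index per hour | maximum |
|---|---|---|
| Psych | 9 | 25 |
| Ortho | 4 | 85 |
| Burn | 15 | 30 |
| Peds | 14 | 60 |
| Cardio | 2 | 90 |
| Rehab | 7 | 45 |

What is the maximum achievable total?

Order the wards by care index per hour: Burn 15 > Peds 14 > Psych 9 > Rehab 7 > Ortho 4 > Cardio 2.
Burn: +30 to 30 (cap) → 185 left.
Give Peds 60 to hit its cap of 60 → 125 left.
Psych takes 25 to reach its cap of 25 → 100 left.
Rehab takes 45 to reach its cap of 45 → 55 left.
Ortho has room for 85 but only 55 remain, so it gets 55.
Total = 9×25 + 4×55 + 15×30 + 14×60 + 7×45 = 2050.

2050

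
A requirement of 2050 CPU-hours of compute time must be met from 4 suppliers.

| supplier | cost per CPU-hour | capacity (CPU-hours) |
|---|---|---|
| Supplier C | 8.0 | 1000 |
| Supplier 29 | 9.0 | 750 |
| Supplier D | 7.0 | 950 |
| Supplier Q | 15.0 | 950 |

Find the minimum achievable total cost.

15550

Cheapest first:
Take 950 from Supplier D at 7.0 → need 1100 more.
Supplier C (8.0): use full 1000 → 100 CPU-hours to go.
Supplier 29 (9.0): take the remaining 100 → done.
Supplier Q: unused.
Cost = 950×7.0 + 1000×8.0 + 100×9.0 = 15550.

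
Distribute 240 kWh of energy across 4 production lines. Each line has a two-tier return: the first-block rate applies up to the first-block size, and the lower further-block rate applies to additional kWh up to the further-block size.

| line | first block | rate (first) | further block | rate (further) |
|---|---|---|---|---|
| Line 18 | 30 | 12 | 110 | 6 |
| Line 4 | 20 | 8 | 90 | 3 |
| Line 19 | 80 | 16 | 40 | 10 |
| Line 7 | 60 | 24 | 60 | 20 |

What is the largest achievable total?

Treat each block as its own option and order by rate: Line 7/tier1 24 > Line 7/tier2 20 > Line 19/tier1 16 > Line 18/tier1 12 > Line 19/tier2 10 > Line 4/tier1 8 > Line 18/tier2 6 > Line 4/tier2 3.
Line 7 tier1 at 24: fill all 60 ; 180 left.
Line 7 tier2 at 20: fill all 60 ; 120 left.
Fill Line 19 tier1 block (80 at 16) ; 40 left.
Line 18/tier1 (12): +30 ; 10 left.
Line 19/tier2: +10 of 40 at 10; pool empty.
Total = 24×60 + 20×60 + 16×80 + 12×30 + 10×10 = 4380.

4380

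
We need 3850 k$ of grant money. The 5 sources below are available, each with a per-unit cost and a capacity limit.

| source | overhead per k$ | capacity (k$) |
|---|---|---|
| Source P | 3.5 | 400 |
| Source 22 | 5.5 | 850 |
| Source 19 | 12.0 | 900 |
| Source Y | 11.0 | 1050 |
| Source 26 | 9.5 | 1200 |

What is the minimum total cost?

33225

Cheapest first:
Source P (3.5): use full 400 ; 3450 k$ to go.
Take 850 from Source 22 at 5.5 ; need 2600 more.
Take 1200 from Source 26 at 9.5 ; need 1400 more.
Source Y (11.0): use full 1050 ; 350 k$ to go.
Source 19 at 12.0: take 350 of its 900 ; requirement met.
Cost = 400×3.5 + 850×5.5 + 1200×9.5 + 1050×11.0 + 350×12.0 = 33225.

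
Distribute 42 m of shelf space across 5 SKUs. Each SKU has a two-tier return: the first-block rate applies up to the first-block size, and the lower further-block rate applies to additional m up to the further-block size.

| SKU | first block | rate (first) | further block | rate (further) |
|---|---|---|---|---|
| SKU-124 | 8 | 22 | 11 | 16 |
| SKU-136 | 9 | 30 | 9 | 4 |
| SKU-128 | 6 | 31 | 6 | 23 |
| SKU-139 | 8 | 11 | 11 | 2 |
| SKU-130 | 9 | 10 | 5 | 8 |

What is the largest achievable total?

968

Order all 10 blocks by rate: SKU-128/T1 31 > SKU-136/T1 30 > SKU-128/T2 23 > SKU-124/T1 22 > SKU-124/T2 16 > SKU-139/T1 11 > SKU-130/T1 10 > SKU-130/T2 8 > SKU-136/T2 4 > SKU-139/T2 2.
SKU-128/T1 (31): +6 — 36 left.
Fill SKU-136 T1 block (9 at 30) — 27 left.
Fill SKU-128 T2 block (6 at 23) — 21 left.
Fill SKU-124 T1 block (8 at 22) — 13 left.
SKU-124/T2 (16): +11 — 2 left.
2 remain; put them into SKU-139 T1 at 11.
Total = 31×6 + 30×9 + 23×6 + 22×8 + 16×11 + 11×2 = 968.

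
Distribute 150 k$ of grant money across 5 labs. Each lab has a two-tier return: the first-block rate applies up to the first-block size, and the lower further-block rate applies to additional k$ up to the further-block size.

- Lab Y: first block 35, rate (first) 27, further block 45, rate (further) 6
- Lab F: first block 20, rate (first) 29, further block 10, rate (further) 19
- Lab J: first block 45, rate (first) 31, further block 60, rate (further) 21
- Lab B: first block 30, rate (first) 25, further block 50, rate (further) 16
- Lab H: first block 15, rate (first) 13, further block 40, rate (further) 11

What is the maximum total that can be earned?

Treat each block as its own option and order by rate: Lab J/tier1 31 > Lab F/tier1 29 > Lab Y/tier1 27 > Lab B/tier1 25 > Lab J/tier2 21 > Lab F/tier2 19 > Lab B/tier2 16 > Lab H/tier1 13 > Lab H/tier2 11 > Lab Y/tier2 6.
Lab J/tier1 (31): +45 — 105 left.
Lab F/tier1 (29): +20 — 85 left.
Fill Lab Y tier1 block (35 at 27) — 50 left.
Lab B/tier1 (25): +30 — 20 left.
Lab J/tier2: +20 of 60 at 21; pool empty.
Total = 31×45 + 29×20 + 27×35 + 25×30 + 21×20 = 4090.

4090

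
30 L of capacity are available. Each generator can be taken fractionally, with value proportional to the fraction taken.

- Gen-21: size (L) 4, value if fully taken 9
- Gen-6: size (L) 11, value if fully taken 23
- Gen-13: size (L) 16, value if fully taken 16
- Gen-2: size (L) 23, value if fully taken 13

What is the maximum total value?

Rank by value-to-size ratio: Gen-21 9/4≈2.25, Gen-6 23/11≈2.09, Gen-13 16/16≈1, Gen-2 13/23≈0.565.
Gen-21: take in full, 4 L for value 9 — 26 left.
Take all of Gen-6 (11 L, value 23) — 15 L left.
Fill the last 15 L with part of Gen-13: 15/16 of it earns 15.
Total value = 47.

47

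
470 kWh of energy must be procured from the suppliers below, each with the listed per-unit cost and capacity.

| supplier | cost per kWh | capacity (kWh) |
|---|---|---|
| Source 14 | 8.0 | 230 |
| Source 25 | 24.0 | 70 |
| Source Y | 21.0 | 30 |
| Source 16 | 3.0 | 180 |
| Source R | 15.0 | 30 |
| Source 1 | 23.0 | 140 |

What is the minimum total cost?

Use suppliers in increasing cost order.
Source 16 (3.0): use full 180 — 290 kWh to go.
Source 14 at 8.0: take all 230 kWh — 60 still needed.
Source R (15.0): use full 30 — 30 kWh to go.
Take 30 from Source Y at 21.0 — need 0 more.
Source 1, Source 25: unused.
Cost = 180×3.0 + 230×8.0 + 30×15.0 + 30×21.0 = 3460.

3460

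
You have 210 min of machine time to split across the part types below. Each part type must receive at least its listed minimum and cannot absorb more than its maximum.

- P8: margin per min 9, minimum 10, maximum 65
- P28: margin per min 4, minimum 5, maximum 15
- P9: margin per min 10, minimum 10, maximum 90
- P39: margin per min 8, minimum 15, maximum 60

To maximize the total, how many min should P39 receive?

Meeting every minimum uses 10+5+10+15 = 40 min, leaving 170.
Highest margin per min first: P9 10 > P8 9 > P39 8 > P28 4.
P9 takes 80 more to reach its cap of 90 — 90 left.
P8: +55 to 65 (cap) — 35 left.
Only 35 left; P39 takes them to reach 50.

50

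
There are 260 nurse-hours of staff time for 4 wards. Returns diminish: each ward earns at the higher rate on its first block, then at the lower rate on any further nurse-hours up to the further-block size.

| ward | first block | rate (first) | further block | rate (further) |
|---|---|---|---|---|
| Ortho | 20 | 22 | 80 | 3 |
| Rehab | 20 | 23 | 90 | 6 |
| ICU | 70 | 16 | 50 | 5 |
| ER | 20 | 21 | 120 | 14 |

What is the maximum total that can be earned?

4180

Order all 8 blocks by rate: Rehab/T1 23 > Ortho/T1 22 > ER/T1 21 > ICU/T1 16 > ER/T2 14 > Rehab/T2 6 > ICU/T2 5 > Ortho/T2 3.
Rehab/T1 (23): +20 → 240 left.
Ortho T1 at 22: fill all 20 → 220 left.
Fill ER T1 block (20 at 21) → 200 left.
ICU/T1 (16): +70 → 130 left.
Fill ER T2 block (120 at 14) → 10 left.
Rehab T2 at 6: only 10 left, fill 10.
Total = 23×20 + 22×20 + 21×20 + 16×70 + 14×120 + 6×10 = 4180.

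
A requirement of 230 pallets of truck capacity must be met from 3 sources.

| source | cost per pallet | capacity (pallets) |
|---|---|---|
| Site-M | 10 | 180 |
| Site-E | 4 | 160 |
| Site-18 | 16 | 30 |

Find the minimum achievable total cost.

Cheapest first:
Site-E at 4: take all 160 pallets → 70 still needed.
Site-M (10): take the remaining 70 → done.
Site-18: unused.
Cost = 160×4 + 70×10 = 1340.

1340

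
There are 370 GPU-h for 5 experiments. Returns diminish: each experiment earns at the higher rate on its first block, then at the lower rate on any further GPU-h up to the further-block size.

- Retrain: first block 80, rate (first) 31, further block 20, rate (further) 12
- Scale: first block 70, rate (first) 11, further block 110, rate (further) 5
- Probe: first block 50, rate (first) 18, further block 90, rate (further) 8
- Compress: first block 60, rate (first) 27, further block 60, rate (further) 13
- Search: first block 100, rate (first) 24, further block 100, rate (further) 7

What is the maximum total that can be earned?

8420

Rank every tier by rate: Retrain/T1 31 > Compress/T1 27 > Search/T1 24 > Probe/T1 18 > Compress/T2 13 > Retrain/T2 12 > Scale/T1 11 > Probe/T2 8 > Search/T2 7 > Scale/T2 5.
Fill Retrain T1 block (80 at 31) → 290 left.
Compress/T1 (27): +60 → 230 left.
Fill Search T1 block (100 at 24) → 130 left.
Probe/T1 (18): +50 → 80 left.
Compress T2 at 13: fill all 60 → 20 left.
Retrain/T2 (12): +20 → 0 left.
Total = 31×80 + 27×60 + 24×100 + 18×50 + 13×60 + 12×20 = 8420.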